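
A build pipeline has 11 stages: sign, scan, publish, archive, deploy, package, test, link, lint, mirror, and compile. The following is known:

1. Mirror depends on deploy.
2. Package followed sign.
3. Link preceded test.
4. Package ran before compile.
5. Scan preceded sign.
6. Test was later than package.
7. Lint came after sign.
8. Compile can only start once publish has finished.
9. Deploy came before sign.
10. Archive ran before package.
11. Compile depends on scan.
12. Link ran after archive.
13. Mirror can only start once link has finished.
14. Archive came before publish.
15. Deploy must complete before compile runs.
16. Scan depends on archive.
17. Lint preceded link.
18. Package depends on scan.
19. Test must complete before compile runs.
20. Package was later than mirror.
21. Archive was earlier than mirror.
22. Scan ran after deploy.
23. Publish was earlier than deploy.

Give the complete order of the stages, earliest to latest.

The constraints fix every adjacent pair, so only one ordering works:
archive → publish → deploy → scan → sign → lint → link → mirror → package → test → compile.

archive, publish, deploy, scan, sign, lint, link, mirror, package, test, compile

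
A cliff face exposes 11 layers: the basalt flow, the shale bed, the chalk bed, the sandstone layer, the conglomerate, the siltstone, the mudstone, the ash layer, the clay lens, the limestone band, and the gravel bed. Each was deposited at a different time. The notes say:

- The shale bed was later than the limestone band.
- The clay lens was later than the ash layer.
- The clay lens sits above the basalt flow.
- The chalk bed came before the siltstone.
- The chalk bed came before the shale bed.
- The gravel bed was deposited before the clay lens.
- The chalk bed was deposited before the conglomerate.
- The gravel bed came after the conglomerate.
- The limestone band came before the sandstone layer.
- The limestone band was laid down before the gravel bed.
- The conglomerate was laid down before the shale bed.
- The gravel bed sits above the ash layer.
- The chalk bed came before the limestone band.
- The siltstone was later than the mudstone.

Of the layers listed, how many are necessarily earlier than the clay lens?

6

Directly stated before the clay lens: the ash layer, the basalt flow, and the gravel bed.
The chalk bed reaches the clay lens via the chalk bed → the limestone band → the gravel bed → the clay lens.
The conglomerate reaches the clay lens via the conglomerate → the gravel bed → the clay lens.
The limestone band reaches the clay lens via the limestone band → the gravel bed → the clay lens.
No chain forces the mudstone (or any of the others) ahead of the clay lens.
That's the ash layer, the basalt flow, the chalk bed, the conglomerate, the gravel bed, and the limestone band — 6 in all.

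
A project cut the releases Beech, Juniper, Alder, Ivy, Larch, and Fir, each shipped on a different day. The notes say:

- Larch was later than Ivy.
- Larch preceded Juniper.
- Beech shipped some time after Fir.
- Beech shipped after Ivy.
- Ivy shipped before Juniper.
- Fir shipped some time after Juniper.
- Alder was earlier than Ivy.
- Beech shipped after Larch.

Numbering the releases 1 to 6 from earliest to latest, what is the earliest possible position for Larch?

3

Alder and Ivy must both come before Larch — 2 forced predecessors.
Nothing else is forced ahead of Larch, so its earliest slot is position 2 + 1 = 3.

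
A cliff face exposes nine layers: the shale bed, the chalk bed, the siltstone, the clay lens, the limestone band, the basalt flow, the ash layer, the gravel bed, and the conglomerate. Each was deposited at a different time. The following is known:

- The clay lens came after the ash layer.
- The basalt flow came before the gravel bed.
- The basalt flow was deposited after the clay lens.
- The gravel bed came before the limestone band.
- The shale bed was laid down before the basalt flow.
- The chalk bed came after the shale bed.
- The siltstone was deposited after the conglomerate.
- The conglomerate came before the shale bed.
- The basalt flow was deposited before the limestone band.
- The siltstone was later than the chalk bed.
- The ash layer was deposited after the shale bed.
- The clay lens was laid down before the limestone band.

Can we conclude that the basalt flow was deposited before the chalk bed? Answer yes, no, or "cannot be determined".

cannot be determined

No chain of stated constraints runs from the basalt flow to the chalk bed, and none runs from the chalk bed to the basalt flow either.
So the relative order of the basalt flow and the chalk bed is not fixed by the given facts.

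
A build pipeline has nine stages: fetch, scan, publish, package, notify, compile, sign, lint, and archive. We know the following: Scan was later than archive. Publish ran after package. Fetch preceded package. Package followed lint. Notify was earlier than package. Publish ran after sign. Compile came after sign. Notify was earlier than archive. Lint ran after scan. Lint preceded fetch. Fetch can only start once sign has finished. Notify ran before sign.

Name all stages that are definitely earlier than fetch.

archive, lint, notify, scan, sign

Directly stated before fetch: lint and sign.
Archive reaches fetch via archive → scan → lint → fetch.
Notify reaches fetch via notify → sign → fetch.
Scan reaches fetch via scan → lint → fetch.
No chain forces publish (or any of the others) ahead of fetch.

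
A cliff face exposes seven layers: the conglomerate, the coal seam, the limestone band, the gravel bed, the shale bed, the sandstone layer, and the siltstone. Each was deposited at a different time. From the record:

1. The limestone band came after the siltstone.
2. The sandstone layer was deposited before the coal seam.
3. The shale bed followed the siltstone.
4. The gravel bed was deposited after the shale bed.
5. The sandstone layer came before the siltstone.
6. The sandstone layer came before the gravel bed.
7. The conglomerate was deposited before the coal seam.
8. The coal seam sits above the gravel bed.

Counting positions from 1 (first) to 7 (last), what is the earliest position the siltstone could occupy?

2

The sandstone layer must come before the siltstone — 1 forced predecessor.
Nothing else is forced ahead of the siltstone, so its earliest slot is position 1 + 1 = 2.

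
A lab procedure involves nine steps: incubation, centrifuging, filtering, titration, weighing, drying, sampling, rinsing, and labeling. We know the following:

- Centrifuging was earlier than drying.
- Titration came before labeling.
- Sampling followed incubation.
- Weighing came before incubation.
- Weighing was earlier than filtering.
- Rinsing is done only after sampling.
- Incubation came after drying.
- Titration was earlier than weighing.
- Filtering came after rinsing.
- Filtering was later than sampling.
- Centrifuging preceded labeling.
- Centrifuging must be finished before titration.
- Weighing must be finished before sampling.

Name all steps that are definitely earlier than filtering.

Directly stated before filtering: rinsing, sampling, and weighing.
Centrifuging reaches filtering via centrifuging → titration → weighing → filtering.
Drying reaches filtering via drying → incubation → sampling → filtering.
Incubation reaches filtering via incubation → sampling → filtering.
Likewise titration reaches filtering by chaining the stated constraints.
No chain forces labeling ahead of filtering.

centrifuging, drying, incubation, rinsing, sampling, titration, weighing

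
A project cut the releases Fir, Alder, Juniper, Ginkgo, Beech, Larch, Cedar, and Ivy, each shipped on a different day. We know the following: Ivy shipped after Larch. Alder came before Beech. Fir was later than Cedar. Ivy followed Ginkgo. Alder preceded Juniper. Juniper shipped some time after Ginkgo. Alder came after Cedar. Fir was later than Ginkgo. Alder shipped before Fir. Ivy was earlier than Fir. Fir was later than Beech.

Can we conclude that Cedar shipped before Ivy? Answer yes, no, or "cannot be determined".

No chain of stated constraints runs from Cedar to Ivy, and none runs from Ivy to Cedar either.
So the relative order of Cedar and Ivy is not fixed by the given facts.

cannot be determined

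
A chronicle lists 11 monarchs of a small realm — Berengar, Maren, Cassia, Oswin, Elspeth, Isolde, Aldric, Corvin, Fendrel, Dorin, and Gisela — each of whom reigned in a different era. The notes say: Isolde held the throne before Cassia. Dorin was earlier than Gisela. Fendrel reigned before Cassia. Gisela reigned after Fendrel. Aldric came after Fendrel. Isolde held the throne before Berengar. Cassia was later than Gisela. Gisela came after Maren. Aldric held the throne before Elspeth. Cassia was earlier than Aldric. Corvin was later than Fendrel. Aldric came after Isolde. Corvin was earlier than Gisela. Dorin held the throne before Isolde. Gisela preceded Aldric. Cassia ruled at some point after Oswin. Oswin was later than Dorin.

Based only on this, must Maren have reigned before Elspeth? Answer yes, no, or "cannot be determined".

yes

Chain the constraints: Maren → Gisela → Aldric → Elspeth. Each link is directly stated, so Maren comes before Elspeth.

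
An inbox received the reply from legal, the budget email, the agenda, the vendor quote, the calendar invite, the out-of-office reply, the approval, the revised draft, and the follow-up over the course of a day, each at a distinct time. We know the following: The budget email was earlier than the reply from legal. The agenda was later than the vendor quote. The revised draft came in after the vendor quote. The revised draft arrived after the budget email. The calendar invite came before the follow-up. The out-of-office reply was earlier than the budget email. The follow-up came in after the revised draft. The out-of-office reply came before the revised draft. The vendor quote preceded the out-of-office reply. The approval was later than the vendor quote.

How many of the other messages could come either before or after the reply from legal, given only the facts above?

5

Forced before the reply from legal: the budget email, the out-of-office reply, and the vendor quote.
That leaves the agenda, the approval, the calendar invite, the follow-up, and the revised draft with no forced order relative to the reply from legal — 5.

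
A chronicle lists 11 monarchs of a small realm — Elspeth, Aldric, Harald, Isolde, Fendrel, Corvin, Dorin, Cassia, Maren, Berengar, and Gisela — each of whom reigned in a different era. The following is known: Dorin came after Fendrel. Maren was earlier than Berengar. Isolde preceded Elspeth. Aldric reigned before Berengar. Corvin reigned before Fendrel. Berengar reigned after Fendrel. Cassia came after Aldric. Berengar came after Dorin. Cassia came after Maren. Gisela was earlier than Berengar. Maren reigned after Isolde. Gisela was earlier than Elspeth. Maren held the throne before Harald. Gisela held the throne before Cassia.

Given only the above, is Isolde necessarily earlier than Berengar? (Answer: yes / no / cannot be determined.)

yes

Chain the constraints: Isolde → Maren → Berengar. Each link is directly stated, so Isolde comes before Berengar.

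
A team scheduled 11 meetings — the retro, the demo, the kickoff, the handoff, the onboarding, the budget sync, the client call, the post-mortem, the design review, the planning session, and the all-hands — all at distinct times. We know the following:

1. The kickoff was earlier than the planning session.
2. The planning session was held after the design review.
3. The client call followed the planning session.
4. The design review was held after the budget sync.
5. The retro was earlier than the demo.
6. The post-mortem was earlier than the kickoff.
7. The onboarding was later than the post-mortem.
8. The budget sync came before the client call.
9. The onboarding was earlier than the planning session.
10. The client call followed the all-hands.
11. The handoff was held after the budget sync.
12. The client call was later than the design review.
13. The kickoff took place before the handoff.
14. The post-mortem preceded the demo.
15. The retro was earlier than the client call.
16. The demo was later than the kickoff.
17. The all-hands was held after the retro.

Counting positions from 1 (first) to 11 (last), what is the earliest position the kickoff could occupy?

2

The post-mortem must come before the kickoff — 1 forced predecessor.
Nothing else is forced ahead of the kickoff, so its earliest slot is position 1 + 1 = 2.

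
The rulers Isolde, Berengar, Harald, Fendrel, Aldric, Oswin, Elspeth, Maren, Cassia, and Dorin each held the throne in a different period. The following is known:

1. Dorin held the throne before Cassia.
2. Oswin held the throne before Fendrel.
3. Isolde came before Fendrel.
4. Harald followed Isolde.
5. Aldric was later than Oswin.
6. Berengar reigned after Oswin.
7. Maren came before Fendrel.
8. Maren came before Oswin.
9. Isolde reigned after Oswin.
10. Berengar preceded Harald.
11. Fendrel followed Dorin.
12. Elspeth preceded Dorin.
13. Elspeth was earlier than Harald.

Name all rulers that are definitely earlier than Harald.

Berengar, Elspeth, Isolde, Maren, Oswin

Directly stated before Harald: Berengar, Elspeth, and Isolde.
Maren reaches Harald via Maren → Oswin → Isolde → Harald.
Oswin reaches Harald via Oswin → Isolde → Harald.
No chain forces Dorin (or any of the others) ahead of Harald.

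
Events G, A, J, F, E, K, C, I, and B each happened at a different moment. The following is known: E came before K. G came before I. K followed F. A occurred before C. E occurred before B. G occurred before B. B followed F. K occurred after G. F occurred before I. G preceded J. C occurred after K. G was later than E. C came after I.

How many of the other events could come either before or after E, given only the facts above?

2

Forced after E: B, C, G, I, J, and K.
That leaves A and F with no forced order relative to E — 2.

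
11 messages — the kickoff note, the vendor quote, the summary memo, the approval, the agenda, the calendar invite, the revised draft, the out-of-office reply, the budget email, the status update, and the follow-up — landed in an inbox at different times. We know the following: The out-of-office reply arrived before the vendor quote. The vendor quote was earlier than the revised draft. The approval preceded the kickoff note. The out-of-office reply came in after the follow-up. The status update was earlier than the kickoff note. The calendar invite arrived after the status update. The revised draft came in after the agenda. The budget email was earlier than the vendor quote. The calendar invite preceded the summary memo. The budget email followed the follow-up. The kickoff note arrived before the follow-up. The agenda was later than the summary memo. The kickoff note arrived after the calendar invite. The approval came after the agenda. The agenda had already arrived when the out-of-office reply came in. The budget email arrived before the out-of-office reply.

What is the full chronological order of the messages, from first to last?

the status update, the calendar invite, the summary memo, the agenda, the approval, the kickoff note, the follow-up, the budget email, the out-of-office reply, the vendor quote, the revised draft

The constraints fix every adjacent pair, so only one ordering works:
the status update → the calendar invite → the summary memo → the agenda → the approval → the kickoff note → the follow-up → the budget email → the out-of-office reply → the vendor quote → the revised draft.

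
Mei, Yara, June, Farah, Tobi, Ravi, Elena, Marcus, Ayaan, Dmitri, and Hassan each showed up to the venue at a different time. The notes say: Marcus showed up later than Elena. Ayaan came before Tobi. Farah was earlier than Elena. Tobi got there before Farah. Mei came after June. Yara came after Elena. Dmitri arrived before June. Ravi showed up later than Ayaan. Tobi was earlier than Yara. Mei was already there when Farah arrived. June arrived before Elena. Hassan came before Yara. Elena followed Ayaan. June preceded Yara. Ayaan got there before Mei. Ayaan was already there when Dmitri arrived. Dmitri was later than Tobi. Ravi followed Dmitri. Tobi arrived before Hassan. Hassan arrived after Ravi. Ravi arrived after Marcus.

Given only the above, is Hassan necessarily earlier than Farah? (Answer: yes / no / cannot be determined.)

Tracing the constraints gives Farah → Elena → Marcus → Ravi → Hassan, so Farah must come before Hassan.
That means Hassan cannot be before Farah.

no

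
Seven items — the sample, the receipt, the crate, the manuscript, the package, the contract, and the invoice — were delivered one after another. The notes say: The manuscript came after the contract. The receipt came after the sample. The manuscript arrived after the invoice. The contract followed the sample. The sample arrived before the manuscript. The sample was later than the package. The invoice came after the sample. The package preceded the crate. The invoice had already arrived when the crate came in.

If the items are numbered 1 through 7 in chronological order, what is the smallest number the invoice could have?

3

The package and the sample must both come before the invoice — 2 forced predecessors.
Nothing else is forced ahead of the invoice, so its earliest slot is position 2 + 1 = 3.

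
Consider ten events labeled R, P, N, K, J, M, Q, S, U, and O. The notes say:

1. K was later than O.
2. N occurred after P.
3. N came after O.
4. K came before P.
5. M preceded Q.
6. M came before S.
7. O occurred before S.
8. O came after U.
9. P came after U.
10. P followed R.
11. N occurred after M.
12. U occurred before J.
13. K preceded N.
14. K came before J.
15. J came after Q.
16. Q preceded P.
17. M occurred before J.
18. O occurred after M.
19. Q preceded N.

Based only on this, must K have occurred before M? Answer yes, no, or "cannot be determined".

no

Tracing the constraints gives M → O → K, so M must come before K.
That means K cannot be before M.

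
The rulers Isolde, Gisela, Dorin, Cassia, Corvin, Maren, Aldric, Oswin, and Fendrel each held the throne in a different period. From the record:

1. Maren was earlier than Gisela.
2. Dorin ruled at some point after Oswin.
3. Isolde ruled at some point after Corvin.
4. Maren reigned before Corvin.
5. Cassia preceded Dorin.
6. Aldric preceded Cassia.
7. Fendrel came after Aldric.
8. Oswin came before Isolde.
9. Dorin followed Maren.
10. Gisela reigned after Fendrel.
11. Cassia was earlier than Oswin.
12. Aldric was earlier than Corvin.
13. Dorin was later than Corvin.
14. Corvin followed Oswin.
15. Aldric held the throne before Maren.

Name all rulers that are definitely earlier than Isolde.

Aldric, Cassia, Corvin, Maren, Oswin

Directly stated before Isolde: Corvin and Oswin.
Aldric reaches Isolde via Aldric → Corvin → Isolde.
Cassia reaches Isolde via Cassia → Oswin → Isolde.
Maren reaches Isolde via Maren → Corvin → Isolde.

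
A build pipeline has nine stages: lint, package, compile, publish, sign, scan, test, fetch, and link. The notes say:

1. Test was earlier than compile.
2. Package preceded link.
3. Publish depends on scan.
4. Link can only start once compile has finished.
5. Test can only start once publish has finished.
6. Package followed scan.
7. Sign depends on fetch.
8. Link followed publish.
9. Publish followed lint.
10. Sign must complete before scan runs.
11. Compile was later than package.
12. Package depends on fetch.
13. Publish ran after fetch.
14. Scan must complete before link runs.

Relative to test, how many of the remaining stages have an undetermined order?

1

Forced before test: fetch, lint, publish, scan, and sign; forced after test: compile and link.
That leaves package with no forced order relative to test — 1.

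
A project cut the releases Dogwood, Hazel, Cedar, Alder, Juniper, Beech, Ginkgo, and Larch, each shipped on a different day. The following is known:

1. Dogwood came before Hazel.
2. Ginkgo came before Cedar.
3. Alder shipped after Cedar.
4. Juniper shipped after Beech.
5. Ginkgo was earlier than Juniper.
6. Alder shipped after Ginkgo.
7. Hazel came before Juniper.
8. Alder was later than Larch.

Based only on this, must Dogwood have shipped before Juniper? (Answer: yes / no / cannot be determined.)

yes

Chain the constraints: Dogwood → Hazel → Juniper. Each link is directly stated, so Dogwood comes before Juniper.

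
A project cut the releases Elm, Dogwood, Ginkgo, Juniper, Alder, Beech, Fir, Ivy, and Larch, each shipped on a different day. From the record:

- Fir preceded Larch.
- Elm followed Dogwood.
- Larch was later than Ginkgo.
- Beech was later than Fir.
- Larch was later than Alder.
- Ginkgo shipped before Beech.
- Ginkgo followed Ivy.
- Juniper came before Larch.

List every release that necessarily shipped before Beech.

Fir, Ginkgo, Ivy

Directly stated before Beech: Fir and Ginkgo.
Ivy reaches Beech via Ivy → Ginkgo → Beech.
No chain forces Larch (or any of the others) ahead of Beech.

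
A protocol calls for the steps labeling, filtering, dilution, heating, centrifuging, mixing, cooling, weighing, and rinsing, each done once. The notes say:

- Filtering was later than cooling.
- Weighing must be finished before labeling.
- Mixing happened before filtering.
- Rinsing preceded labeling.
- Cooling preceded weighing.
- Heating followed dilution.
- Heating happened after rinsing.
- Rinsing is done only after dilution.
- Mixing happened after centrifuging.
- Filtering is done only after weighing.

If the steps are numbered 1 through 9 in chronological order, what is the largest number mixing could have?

8

Mixing must come before filtering — 1 step forced after it.
Everything else can be placed before mixing in some valid order, so mixing can sit as late as position 9 − 1 = 8.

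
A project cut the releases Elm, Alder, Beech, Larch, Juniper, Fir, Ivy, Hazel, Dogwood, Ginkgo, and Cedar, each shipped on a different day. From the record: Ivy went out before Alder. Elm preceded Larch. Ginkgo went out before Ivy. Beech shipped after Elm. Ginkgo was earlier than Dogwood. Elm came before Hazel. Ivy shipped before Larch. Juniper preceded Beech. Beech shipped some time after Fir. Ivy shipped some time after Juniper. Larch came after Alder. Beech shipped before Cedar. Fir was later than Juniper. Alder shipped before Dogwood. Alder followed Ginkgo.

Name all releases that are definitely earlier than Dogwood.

Alder, Ginkgo, Ivy, Juniper

Directly stated before Dogwood: Alder and Ginkgo.
Ivy reaches Dogwood via Ivy → Alder → Dogwood.
Juniper reaches Dogwood via Juniper → Ivy → Alder → Dogwood.
No chain forces Elm (or any of the others) ahead of Dogwood.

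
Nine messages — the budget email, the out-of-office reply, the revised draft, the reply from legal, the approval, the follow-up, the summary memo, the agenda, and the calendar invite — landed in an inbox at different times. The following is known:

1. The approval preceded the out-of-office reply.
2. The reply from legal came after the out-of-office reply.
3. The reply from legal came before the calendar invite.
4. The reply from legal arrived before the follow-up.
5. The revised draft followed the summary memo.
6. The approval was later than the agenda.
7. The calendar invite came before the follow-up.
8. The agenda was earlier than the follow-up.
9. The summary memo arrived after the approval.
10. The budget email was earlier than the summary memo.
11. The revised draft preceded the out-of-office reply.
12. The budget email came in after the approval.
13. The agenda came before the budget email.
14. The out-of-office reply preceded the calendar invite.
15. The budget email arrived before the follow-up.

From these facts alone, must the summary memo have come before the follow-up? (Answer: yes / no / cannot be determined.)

yes

Chain the constraints: the summary memo → the revised draft → the out-of-office reply → the calendar invite → the follow-up. Each link is directly stated, so the summary memo comes before the follow-up.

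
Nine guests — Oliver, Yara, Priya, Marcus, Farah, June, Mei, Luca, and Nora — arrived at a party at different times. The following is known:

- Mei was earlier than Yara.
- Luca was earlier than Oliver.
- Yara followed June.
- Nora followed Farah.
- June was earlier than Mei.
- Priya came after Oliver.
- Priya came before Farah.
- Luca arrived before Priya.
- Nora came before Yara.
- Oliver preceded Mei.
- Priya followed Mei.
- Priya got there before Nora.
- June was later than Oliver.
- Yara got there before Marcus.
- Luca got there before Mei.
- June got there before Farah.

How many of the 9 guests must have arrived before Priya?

Directly stated before Priya: Luca, Mei, and Oliver.
June reaches Priya via June → Mei → Priya.
That's June, Luca, Mei, and Oliver — 4 in all.

4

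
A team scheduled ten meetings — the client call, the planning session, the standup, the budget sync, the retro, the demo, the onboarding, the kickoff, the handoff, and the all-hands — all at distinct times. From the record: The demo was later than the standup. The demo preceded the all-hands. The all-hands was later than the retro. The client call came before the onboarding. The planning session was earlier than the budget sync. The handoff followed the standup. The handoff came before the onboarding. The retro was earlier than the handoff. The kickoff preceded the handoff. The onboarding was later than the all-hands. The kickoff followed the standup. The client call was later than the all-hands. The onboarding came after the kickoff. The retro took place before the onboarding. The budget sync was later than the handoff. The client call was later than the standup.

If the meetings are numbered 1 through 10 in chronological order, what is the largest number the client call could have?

9

The client call must come before the onboarding — 1 meeting forced after it.
Everything else can be placed before the client call in some valid order, so the client call can sit as late as position 10 − 1 = 9.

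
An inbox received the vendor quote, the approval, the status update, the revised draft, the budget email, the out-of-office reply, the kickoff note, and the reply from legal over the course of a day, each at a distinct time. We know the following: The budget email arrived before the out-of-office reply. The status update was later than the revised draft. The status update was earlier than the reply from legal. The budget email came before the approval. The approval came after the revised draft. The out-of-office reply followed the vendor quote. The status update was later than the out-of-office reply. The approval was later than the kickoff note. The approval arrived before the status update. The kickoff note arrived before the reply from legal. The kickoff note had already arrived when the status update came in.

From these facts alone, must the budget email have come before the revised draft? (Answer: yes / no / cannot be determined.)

cannot be determined

No chain of stated constraints runs from the budget email to the revised draft, and none runs from the revised draft to the budget email either.
So the relative order of the budget email and the revised draft is not fixed by the given facts.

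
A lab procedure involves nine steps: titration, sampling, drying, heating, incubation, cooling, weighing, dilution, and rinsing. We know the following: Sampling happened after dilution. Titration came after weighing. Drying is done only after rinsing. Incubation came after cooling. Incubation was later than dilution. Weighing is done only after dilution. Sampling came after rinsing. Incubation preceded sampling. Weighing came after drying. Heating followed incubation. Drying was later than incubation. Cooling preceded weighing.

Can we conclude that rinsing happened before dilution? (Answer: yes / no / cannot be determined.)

cannot be determined

No chain of stated constraints runs from rinsing to dilution, and none runs from dilution to rinsing either.
So the relative order of rinsing and dilution is not fixed by the given facts.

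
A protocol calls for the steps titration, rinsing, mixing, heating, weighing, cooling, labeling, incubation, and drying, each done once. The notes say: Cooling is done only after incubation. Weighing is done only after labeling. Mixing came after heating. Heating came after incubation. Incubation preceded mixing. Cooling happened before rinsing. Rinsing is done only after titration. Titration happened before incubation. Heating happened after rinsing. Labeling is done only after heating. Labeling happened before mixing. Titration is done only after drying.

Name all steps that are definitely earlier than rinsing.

Directly stated before rinsing: cooling and titration.
Drying reaches rinsing via drying → titration → rinsing.
Incubation reaches rinsing via incubation → cooling → rinsing.

cooling, drying, incubation, titration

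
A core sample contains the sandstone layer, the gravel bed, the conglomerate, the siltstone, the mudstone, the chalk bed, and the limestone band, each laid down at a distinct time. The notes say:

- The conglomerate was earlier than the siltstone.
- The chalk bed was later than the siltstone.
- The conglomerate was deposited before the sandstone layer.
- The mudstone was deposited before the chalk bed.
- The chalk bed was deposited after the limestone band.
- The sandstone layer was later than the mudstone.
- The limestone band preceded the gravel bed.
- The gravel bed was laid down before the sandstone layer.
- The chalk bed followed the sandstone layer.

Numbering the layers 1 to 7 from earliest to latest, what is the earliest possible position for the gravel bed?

The limestone band must come before the gravel bed — 1 forced predecessor.
Nothing else is forced ahead of the gravel bed, so its earliest slot is position 1 + 1 = 2.

2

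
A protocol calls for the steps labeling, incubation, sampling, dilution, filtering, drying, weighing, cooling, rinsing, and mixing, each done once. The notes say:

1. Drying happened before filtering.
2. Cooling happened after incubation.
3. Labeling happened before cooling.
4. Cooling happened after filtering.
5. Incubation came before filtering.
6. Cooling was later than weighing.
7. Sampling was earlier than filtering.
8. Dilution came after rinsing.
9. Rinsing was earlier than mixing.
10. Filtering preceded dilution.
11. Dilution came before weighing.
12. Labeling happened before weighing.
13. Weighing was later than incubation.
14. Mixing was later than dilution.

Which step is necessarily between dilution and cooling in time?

Tracing the constraints gives dilution → weighing → cooling, so weighing sits after dilution and before cooling.
No other step is forced both after dilution and before cooling.

weighing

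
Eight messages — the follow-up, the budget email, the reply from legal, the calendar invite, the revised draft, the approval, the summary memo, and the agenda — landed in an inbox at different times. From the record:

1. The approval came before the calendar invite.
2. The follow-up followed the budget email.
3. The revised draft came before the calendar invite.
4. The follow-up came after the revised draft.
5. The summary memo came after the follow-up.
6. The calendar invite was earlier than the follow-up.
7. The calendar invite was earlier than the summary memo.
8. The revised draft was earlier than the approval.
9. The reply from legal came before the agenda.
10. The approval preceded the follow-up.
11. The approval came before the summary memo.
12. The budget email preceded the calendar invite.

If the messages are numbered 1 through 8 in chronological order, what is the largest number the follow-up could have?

7

The follow-up must come before the summary memo — 1 message forced after it.
Everything else can be placed before the follow-up in some valid order, so the follow-up can sit as late as position 8 − 1 = 7.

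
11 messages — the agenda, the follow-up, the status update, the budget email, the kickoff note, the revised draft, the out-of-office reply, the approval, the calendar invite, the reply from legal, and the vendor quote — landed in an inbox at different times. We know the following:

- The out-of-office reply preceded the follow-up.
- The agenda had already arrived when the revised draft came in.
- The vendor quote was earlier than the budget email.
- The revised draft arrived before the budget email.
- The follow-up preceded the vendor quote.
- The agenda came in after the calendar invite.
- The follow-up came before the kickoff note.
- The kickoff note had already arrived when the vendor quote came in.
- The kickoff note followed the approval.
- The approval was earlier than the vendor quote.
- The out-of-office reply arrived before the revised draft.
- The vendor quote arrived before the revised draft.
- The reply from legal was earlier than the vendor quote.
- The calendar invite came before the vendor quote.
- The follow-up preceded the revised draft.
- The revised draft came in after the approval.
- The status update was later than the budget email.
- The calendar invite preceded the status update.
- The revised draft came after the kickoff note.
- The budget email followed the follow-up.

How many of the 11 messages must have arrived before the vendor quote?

Directly stated before the vendor quote: the approval, the calendar invite, the follow-up, the kickoff note, and the reply from legal.
The out-of-office reply reaches the vendor quote via the out-of-office reply → the follow-up → the vendor quote.
No chain forces the budget email (or any of the others) ahead of the vendor quote.
That's the approval, the calendar invite, the follow-up, the kickoff note, the out-of-office reply, and the reply from legal — 6 in all.

6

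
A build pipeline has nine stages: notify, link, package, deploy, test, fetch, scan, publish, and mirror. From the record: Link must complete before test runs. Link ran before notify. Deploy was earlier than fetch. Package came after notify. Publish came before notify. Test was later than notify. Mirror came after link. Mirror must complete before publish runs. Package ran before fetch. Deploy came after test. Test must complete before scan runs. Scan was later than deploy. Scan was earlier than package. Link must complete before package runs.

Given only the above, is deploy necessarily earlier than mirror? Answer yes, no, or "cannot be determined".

Tracing the constraints gives mirror → publish → notify → test → deploy, so mirror must come before deploy.
That means deploy cannot be before mirror.

no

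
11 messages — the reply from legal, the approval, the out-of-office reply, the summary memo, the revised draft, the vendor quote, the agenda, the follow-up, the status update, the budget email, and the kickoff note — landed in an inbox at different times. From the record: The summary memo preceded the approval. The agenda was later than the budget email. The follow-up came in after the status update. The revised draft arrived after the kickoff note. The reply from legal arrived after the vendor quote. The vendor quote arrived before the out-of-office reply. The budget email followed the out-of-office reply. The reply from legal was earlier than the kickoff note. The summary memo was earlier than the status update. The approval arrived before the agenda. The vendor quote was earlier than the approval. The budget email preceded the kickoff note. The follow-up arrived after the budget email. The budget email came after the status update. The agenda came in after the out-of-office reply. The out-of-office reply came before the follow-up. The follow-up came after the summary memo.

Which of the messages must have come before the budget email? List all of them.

Directly stated before the budget email: the out-of-office reply and the status update.
The summary memo reaches the budget email via the summary memo → the status update → the budget email.
The vendor quote reaches the budget email via the vendor quote → the out-of-office reply → the budget email.

the out-of-office reply, the status update, the summary memo, the vendor quote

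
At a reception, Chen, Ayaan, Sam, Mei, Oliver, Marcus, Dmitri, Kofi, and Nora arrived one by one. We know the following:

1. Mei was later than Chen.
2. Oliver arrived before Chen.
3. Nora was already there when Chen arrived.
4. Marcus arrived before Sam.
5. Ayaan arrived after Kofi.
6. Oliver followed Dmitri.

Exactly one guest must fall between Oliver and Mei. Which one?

Chen

Tracing the constraints gives Oliver → Chen → Mei, so Chen sits after Oliver and before Mei.
No other guest is forced both after Oliver and before Mei.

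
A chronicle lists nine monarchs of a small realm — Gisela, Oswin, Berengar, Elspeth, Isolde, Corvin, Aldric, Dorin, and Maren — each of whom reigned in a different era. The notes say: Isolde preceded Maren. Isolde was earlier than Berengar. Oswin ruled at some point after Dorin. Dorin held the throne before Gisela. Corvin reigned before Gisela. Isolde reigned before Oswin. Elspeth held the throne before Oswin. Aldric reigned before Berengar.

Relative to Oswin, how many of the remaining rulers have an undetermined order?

Forced before Oswin: Dorin, Elspeth, and Isolde.
That leaves Aldric, Berengar, Corvin, Gisela, and Maren with no forced order relative to Oswin — 5.

5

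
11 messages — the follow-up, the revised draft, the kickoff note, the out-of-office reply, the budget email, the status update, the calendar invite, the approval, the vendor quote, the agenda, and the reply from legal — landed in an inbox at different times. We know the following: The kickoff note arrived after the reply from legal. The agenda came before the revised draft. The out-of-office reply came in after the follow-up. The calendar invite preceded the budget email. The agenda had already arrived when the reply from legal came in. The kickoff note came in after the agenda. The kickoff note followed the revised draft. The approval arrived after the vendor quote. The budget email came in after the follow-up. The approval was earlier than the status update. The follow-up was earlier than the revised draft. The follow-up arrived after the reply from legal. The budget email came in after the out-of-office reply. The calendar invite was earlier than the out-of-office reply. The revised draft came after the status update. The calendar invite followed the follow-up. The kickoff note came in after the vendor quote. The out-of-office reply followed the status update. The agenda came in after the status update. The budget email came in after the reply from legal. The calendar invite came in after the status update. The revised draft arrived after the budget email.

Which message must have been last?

the kickoff note

Every other message has a chain of constraints placing it before the kickoff note, so the kickoff note is last.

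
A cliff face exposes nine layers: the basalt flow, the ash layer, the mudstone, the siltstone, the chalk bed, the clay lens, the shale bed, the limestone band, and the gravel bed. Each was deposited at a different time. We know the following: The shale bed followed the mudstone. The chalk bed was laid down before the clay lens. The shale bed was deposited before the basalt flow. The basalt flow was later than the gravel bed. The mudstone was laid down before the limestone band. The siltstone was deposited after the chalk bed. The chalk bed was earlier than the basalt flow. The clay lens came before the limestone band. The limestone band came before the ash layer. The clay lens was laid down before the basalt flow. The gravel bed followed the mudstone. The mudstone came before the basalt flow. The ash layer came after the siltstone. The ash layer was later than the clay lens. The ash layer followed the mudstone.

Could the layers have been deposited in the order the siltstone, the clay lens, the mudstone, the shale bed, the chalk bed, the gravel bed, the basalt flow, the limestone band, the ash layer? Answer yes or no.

The constraints require the chalk bed before the clay lens, but in the proposed sequence the clay lens appears ahead of the chalk bed. That one violation is enough.

no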